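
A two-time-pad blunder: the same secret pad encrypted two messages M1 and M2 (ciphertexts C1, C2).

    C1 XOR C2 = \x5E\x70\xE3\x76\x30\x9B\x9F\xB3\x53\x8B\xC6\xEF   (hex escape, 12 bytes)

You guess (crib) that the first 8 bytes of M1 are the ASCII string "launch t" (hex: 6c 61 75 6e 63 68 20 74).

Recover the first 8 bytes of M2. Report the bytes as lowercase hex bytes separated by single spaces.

Since C1 ⊕ C2 = M1 ⊕ M2, XORing with the guessed M1 bytes yields the corresponding M2 bytes: M2 = (C1 ⊕ C2) ⊕ M1.
5e ^ 6c = 32
70 ^ 61 = 11
e3 ^ 75 = 96
76 ^ 6e = 18
30 ^ 63 = 53
9b ^ 68 = f3
9f ^ 20 = bf
b3 ^ 74 = c7

32 11 96 18 53 f3 bf c7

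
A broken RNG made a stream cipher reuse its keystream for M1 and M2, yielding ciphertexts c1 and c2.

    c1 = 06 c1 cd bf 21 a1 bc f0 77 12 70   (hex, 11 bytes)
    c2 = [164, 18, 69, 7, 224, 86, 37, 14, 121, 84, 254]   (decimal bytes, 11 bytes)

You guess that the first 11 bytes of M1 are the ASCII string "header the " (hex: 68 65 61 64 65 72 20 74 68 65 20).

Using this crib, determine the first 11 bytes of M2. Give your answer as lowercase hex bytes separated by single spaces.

First, c1 ⊕ c2 = (M1 ⊕ K) ⊕ (M2 ⊕ K) = M1 ⊕ M2, so the key drops out. Then M2 = (M1 ⊕ M2) ⊕ M1 over the first 11 bytes.
byte 0: (06 XOR a4) XOR 68 = a2 XOR 68 = ca
byte 1: (c1 XOR 12) XOR 65 = d3 XOR 65 = b6
byte 2: (cd XOR 45) XOR 61 = 88 XOR 61 = e9
byte 3: (bf XOR 07) XOR 64 = b8 XOR 64 = dc
byte 4: (21 XOR e0) XOR 65 = c1 XOR 65 = a4
byte 5: (a1 XOR 56) XOR 72 = f7 XOR 72 = 85
byte 6: (bc XOR 25) XOR 20 = 99 XOR 20 = b9
byte 7: (f0 XOR 0e) XOR 74 = fe XOR 74 = 8a
byte 8: (77 XOR 79) XOR 68 = 0e XOR 68 = 66
byte 9: (12 XOR 54) XOR 65 = 46 XOR 65 = 23
byte 10: (70 XOR fe) XOR 20 = 8e XOR 20 = ae

ca b6 e9 dc a4 85 b9 8a 66 23 ae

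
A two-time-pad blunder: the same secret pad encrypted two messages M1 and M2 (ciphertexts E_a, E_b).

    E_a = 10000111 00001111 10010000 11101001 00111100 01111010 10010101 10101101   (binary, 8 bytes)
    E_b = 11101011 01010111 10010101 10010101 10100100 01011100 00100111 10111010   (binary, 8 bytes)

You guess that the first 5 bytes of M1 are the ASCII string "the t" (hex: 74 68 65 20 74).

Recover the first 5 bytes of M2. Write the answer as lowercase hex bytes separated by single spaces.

First, E_a ⊕ E_b = (M1 ⊕ K) ⊕ (M2 ⊕ K) = M1 ⊕ M2, so the key drops out. Then M2 = (M1 ⊕ M2) ⊕ M1 over the first 5 bytes.
byte 0: (87 xor eb) xor 74 = 6c xor 74 = 18
byte 1: (0f xor 57) xor 68 = 58 xor 68 = 30
byte 2: (90 xor 95) xor 65 = 05 xor 65 = 60
byte 3: (e9 xor 95) xor 20 = 7c xor 20 = 5c
byte 4: (3c xor a4) xor 74 = 98 xor 74 = ec

18 30 60 5c ec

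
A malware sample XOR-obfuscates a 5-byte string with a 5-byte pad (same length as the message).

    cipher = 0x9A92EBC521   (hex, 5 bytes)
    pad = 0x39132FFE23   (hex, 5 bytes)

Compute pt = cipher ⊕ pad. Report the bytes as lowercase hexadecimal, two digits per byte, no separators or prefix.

a381c43b02

9a xor 39 = a3
92 xor 13 = 81
eb xor 2f = c4
c5 xor fe = 3b
21 xor 23 = 02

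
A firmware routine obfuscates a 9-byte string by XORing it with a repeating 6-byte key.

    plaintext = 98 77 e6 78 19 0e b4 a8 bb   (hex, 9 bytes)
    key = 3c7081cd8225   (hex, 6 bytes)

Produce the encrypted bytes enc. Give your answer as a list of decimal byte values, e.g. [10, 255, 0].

The 6-byte key repeats, so the effective keystream is 3c 70 81 cd 82 25 3c 70 81.
byte 0: 152 ^  60 = 164
byte 1: 119 ^ 112 =   7
byte 2: 230 ^ 129 = 103
byte 3: 120 ^ 205 = 181
byte 4:  25 ^ 130 = 155
byte 5:  14 ^  37 =  43
byte 6: 180 ^  60 = 136
byte 7: 168 ^ 112 = 216
byte 8: 187 ^ 129 =  58

[164, 7, 103, 181, 155, 43, 136, 216, 58]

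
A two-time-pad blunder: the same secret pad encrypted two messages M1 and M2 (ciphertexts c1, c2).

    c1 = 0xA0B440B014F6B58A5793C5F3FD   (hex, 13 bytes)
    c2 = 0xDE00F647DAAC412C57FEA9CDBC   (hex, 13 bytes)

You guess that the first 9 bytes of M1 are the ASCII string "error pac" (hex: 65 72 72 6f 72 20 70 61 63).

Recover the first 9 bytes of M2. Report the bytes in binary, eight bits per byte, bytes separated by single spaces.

First, c1 ⊕ c2 = (M1 ⊕ K) ⊕ (M2 ⊕ K) = M1 ⊕ M2, so the key drops out. Then M2 = (M1 ⊕ M2) ⊕ M1 over the first 9 bytes.
byte 0: (a0 xor de) xor 65 = 7e xor 65 = 1b
byte 1: (b4 xor 00) xor 72 = b4 xor 72 = c6
byte 2: (40 xor f6) xor 72 = b6 xor 72 = c4
byte 3: (b0 xor 47) xor 6f = f7 xor 6f = 98
byte 4: (14 xor da) xor 72 = ce xor 72 = bc
byte 5: (f6 xor ac) xor 20 = 5a xor 20 = 7a
byte 6: (b5 xor 41) xor 70 = f4 xor 70 = 84
byte 7: (8a xor 2c) xor 61 = a6 xor 61 = c7
byte 8: (57 xor 57) xor 63 = 00 xor 63 = 63

00011011 11000110 11000100 10011000 10111100 01111010 10000100 11000111 01100011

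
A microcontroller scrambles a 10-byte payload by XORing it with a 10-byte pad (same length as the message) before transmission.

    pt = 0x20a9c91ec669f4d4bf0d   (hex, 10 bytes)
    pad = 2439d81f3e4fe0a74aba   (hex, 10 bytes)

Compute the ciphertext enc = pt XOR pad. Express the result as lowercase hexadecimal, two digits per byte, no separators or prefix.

XOR is its own inverse, so applying the key byte-wise gives the result directly.
byte 0: 20 ⊕ 24 = 04
byte 1: a9 ⊕ 39 = 90
byte 2: c9 ⊕ d8 = 11
byte 3: 1e ⊕ 1f = 01
byte 4: c6 ⊕ 3e = f8
byte 5: 69 ⊕ 4f = 26
byte 6: f4 ⊕ e0 = 14
byte 7: d4 ⊕ a7 = 73
byte 8: bf ⊕ 4a = f5
byte 9: 0d ⊕ ba = b7

04901101f8261473f5b7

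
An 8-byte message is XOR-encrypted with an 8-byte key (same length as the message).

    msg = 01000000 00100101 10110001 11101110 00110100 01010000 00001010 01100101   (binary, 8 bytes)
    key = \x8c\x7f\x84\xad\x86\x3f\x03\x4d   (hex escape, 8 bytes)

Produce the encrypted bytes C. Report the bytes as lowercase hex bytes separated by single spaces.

XOR is its own inverse, so applying the key byte-wise gives the result directly.
byte 0: 40 xor 8c = cc
byte 1: 25 xor 7f = 5a
byte 2: b1 xor 84 = 35
byte 3: ee xor ad = 43
byte 4: 34 xor 86 = b2
byte 5: 50 xor 3f = 6f
byte 6: 0a xor 03 = 09
byte 7: 65 xor 4d = 28

cc 5a 35 43 b2 6f 09 28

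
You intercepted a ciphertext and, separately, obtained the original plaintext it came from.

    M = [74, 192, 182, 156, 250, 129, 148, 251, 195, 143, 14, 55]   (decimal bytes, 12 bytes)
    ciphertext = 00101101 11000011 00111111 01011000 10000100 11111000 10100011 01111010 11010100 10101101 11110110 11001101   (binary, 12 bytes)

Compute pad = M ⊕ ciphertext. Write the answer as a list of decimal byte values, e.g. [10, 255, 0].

Since ciphertext = M ⊕ pad, XORing both sides with M gives pad = M ⊕ ciphertext.
4a xor 2d = 67
c0 xor c3 = 03
b6 xor 3f = 89
9c xor 58 = c4
fa xor 84 = 7e
81 xor f8 = 79
94 xor a3 = 37
fb xor 7a = 81
c3 xor d4 = 17
8f xor ad = 22
0e xor f6 = f8
37 xor cd = fa

[103, 3, 137, 196, 126, 121, 55, 129, 23, 34, 248, 250]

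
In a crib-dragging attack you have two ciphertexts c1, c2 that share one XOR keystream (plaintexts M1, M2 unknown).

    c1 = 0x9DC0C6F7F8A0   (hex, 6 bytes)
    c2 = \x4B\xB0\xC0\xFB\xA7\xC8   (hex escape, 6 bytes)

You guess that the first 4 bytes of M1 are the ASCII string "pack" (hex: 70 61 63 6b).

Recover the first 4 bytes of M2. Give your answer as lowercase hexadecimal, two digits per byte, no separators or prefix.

First, c1 ⊕ c2 = (M1 ⊕ K) ⊕ (M2 ⊕ K) = M1 ⊕ M2, so the key drops out. Then M2 = (M1 ⊕ M2) ⊕ M1 over the first 4 bytes.
byte 0: (9d xor 4b) xor 70 = d6 xor 70 = a6
byte 1: (c0 xor b0) xor 61 = 70 xor 61 = 11
byte 2: (c6 xor c0) xor 63 = 06 xor 63 = 65
byte 3: (f7 xor fb) xor 6b = 0c xor 6b = 67

a6116567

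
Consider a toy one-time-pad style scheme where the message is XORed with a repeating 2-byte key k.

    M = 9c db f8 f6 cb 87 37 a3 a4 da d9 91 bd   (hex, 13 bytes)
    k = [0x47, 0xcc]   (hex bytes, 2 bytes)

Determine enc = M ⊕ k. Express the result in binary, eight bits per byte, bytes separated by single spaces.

The 2-byte key repeats, so the effective keystream is 47 cc 47 cc 47 cc 47 cc 47 cc 47 cc 47.
byte 0: 9c ^ 47 = db
byte 1: db ^ cc = 17
byte 2: f8 ^ 47 = bf
byte 3: f6 ^ cc = 3a
byte 4: cb ^ 47 = 8c
byte 5: 87 ^ cc = 4b
byte 6: 37 ^ 47 = 70
byte 7: a3 ^ cc = 6f
byte 8: a4 ^ 47 = e3
byte 9: da ^ cc = 16
byte 10: d9 ^ 47 = 9e
byte 11: 91 ^ cc = 5d
byte 12: bd ^ 47 = fa

11011011 00010111 10111111 00111010 10001100 01001011 01110000 01101111 11100011 00010110 10011110 01011101 11111010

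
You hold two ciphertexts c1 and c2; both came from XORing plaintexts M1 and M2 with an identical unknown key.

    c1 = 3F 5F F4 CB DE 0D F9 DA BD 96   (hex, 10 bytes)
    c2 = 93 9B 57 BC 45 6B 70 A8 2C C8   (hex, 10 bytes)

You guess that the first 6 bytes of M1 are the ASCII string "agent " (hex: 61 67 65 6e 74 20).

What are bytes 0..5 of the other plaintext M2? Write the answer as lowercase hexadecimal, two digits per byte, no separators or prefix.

First, c1 ⊕ c2 = (M1 ⊕ K) ⊕ (M2 ⊕ K) = M1 ⊕ M2, so the key drops out. Then M2 = (M1 ⊕ M2) ⊕ M1 over the first 6 bytes.
byte 0: (3f xor 93) xor 61 = ac xor 61 = cd
byte 1: (5f xor 9b) xor 67 = c4 xor 67 = a3
byte 2: (f4 xor 57) xor 65 = a3 xor 65 = c6
byte 3: (cb xor bc) xor 6e = 77 xor 6e = 19
byte 4: (de xor 45) xor 74 = 9b xor 74 = ef
byte 5: (0d xor 6b) xor 20 = 66 xor 20 = 46

cda3c619ef46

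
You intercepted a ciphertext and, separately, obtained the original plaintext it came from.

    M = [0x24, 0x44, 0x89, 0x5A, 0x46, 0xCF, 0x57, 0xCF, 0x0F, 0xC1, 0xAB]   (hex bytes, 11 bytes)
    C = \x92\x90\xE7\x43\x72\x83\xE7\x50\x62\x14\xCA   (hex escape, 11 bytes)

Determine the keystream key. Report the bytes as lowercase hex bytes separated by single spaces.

Since C = M ⊕ key, XORing both sides with M gives key = M ⊕ C.
byte 0: 24 xor 92 = b6
byte 1: 44 xor 90 = d4
byte 2: 89 xor e7 = 6e
byte 3: 5a xor 43 = 19
byte 4: 46 xor 72 = 34
byte 5: cf xor 83 = 4c
byte 6: 57 xor e7 = b0
byte 7: cf xor 50 = 9f
byte 8: 0f xor 62 = 6d
byte 9: c1 xor 14 = d5
byte 10: ab xor ca = 61

b6 d4 6e 19 34 4c b0 9f 6d d5 61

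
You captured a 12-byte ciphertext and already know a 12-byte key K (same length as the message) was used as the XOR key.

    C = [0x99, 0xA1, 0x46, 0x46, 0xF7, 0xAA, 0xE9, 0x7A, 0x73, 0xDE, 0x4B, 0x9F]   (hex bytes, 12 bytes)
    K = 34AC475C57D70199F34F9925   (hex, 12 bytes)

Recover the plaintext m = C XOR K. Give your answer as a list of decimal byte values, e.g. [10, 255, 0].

[173, 13, 1, 26, 160, 125, 232, 227, 128, 145, 210, 186]

XOR is its own inverse, so applying the key byte-wise gives the result directly.
153 ⊕  52 = 173
161 ⊕ 172 =  13
 70 ⊕  71 =   1
 70 ⊕  92 =  26
247 ⊕  87 = 160
170 ⊕ 215 = 125
233 ⊕   1 = 232
122 ⊕ 153 = 227
115 ⊕ 243 = 128
222 ⊕  79 = 145
 75 ⊕ 153 = 210
159 ⊕  37 = 186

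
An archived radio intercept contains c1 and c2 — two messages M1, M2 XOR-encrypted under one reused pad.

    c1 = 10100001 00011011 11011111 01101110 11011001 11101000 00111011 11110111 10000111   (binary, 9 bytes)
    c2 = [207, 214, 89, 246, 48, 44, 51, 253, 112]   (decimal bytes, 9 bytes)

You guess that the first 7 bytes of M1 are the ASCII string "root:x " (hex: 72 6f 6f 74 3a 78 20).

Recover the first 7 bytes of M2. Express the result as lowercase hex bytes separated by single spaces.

1c a2 e9 ec d3 bc 28

First, c1 ⊕ c2 = (M1 ⊕ K) ⊕ (M2 ⊕ K) = M1 ⊕ M2, so the key drops out. Then M2 = (M1 ⊕ M2) ⊕ M1 over the first 7 bytes.
byte 0: (a1 XOR cf) XOR 72 = 6e XOR 72 = 1c
byte 1: (1b XOR d6) XOR 6f = cd XOR 6f = a2
byte 2: (df XOR 59) XOR 6f = 86 XOR 6f = e9
byte 3: (6e XOR f6) XOR 74 = 98 XOR 74 = ec
byte 4: (d9 XOR 30) XOR 3a = e9 XOR 3a = d3
byte 5: (e8 XOR 2c) XOR 78 = c4 XOR 78 = bc
byte 6: (3b XOR 33) XOR 20 = 08 XOR 20 = 28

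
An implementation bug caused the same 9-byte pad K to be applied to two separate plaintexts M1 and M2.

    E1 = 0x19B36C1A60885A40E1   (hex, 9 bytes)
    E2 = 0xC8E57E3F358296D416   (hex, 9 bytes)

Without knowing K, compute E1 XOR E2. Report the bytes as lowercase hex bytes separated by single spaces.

E1 ⊕ E2 = (M1 ⊕ K) ⊕ (M2 ⊕ K) = M1 ⊕ M2 — the shared key cancels under XOR.
19 xor c8 = d1
b3 xor e5 = 56
6c xor 7e = 12
1a xor 3f = 25
60 xor 35 = 55
88 xor 82 = 0a
5a xor 96 = cc
40 xor d4 = 94
e1 xor 16 = f7

d1 56 12 25 55 0a cc 94 f7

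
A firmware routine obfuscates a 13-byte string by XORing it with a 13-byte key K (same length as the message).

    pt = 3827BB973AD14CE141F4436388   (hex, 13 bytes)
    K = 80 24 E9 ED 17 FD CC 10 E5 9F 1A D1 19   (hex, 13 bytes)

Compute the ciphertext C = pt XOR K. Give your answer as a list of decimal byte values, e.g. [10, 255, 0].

XOR is its own inverse, so applying the key byte-wise gives the result directly.
byte 0: 38 ^ 80 = b8
byte 1: 27 ^ 24 = 03
byte 2: bb ^ e9 = 52
byte 3: 97 ^ ed = 7a
byte 4: 3a ^ 17 = 2d
byte 5: d1 ^ fd = 2c
byte 6: 4c ^ cc = 80
byte 7: e1 ^ 10 = f1
byte 8: 41 ^ e5 = a4
byte 9: f4 ^ 9f = 6b
byte 10: 43 ^ 1a = 59
byte 11: 63 ^ d1 = b2
byte 12: 88 ^ 19 = 91

[184, 3, 82, 122, 45, 44, 128, 241, 164, 107, 89, 178, 145]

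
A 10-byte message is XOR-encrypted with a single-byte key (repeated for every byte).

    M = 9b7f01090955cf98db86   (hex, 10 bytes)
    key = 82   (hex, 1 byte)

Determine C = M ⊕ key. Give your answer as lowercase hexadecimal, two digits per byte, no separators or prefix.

19fd838b8bd74d1a5904

The 1-byte key repeats, so the effective keystream is 82 82 82 82 82 82 82 82 82 82.
byte 0: 10011011 ⊕ 10000010 = 00011001
byte 1: 01111111 ⊕ 10000010 = 11111101
byte 2: 00000001 ⊕ 10000010 = 10000011
byte 3: 00001001 ⊕ 10000010 = 10001011
byte 4: 00001001 ⊕ 10000010 = 10001011
byte 5: 01010101 ⊕ 10000010 = 11010111
byte 6: 11001111 ⊕ 10000010 = 01001101
byte 7: 10011000 ⊕ 10000010 = 00011010
byte 8: 11011011 ⊕ 10000010 = 01011001
byte 9: 10000110 ⊕ 10000010 = 00000100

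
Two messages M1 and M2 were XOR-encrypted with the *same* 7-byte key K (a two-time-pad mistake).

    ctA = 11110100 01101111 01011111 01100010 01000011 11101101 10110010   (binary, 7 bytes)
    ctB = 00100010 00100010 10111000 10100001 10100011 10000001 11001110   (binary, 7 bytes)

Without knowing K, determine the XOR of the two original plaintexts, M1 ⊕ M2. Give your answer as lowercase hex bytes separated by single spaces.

d6 4d e7 c3 e0 6c 7c

ctA ⊕ ctB = (M1 ⊕ K) ⊕ (M2 ⊕ K) = M1 ⊕ M2 — the shared key cancels under XOR.
11110100 ^ 00100010 = 11010110
01101111 ^ 00100010 = 01001101
01011111 ^ 10111000 = 11100111
01100010 ^ 10100001 = 11000011
01000011 ^ 10100011 = 11100000
11101101 ^ 10000001 = 01101100
10110010 ^ 11001110 = 01111100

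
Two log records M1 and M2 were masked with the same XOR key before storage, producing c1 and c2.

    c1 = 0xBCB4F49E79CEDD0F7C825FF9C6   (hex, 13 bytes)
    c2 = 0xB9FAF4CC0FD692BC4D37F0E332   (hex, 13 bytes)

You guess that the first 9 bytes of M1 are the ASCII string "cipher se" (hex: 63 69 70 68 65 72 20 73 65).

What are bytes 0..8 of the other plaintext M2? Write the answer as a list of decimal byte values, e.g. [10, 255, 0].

[102, 39, 112, 58, 19, 106, 111, 192, 84]

First, c1 ⊕ c2 = (M1 ⊕ K) ⊕ (M2 ⊕ K) = M1 ⊕ M2, so the key drops out. Then M2 = (M1 ⊕ M2) ⊕ M1 over the first 9 bytes.
byte 0: (bc ⊕ b9) ⊕ 63 = 05 ⊕ 63 = 66
byte 1: (b4 ⊕ fa) ⊕ 69 = 4e ⊕ 69 = 27
byte 2: (f4 ⊕ f4) ⊕ 70 = 00 ⊕ 70 = 70
byte 3: (9e ⊕ cc) ⊕ 68 = 52 ⊕ 68 = 3a
byte 4: (79 ⊕ 0f) ⊕ 65 = 76 ⊕ 65 = 13
byte 5: (ce ⊕ d6) ⊕ 72 = 18 ⊕ 72 = 6a
byte 6: (dd ⊕ 92) ⊕ 20 = 4f ⊕ 20 = 6f
byte 7: (0f ⊕ bc) ⊕ 73 = b3 ⊕ 73 = c0
byte 8: (7c ⊕ 4d) ⊕ 65 = 31 ⊕ 65 = 54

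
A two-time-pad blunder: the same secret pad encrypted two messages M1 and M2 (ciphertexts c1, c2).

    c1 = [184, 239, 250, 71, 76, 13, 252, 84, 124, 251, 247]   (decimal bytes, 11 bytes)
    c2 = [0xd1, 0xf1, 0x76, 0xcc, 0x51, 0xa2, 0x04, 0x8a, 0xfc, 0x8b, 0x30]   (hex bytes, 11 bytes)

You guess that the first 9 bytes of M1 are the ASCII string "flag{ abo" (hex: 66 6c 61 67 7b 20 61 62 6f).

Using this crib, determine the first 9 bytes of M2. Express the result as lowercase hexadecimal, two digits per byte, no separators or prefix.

First, c1 ⊕ c2 = (M1 ⊕ K) ⊕ (M2 ⊕ K) = M1 ⊕ M2, so the key drops out. Then M2 = (M1 ⊕ M2) ⊕ M1 over the first 9 bytes.
byte 0: (b8 ^ d1) ^ 66 = 69 ^ 66 = 0f
byte 1: (ef ^ f1) ^ 6c = 1e ^ 6c = 72
byte 2: (fa ^ 76) ^ 61 = 8c ^ 61 = ed
byte 3: (47 ^ cc) ^ 67 = 8b ^ 67 = ec
byte 4: (4c ^ 51) ^ 7b = 1d ^ 7b = 66
byte 5: (0d ^ a2) ^ 20 = af ^ 20 = 8f
byte 6: (fc ^ 04) ^ 61 = f8 ^ 61 = 99
byte 7: (54 ^ 8a) ^ 62 = de ^ 62 = bc
byte 8: (7c ^ fc) ^ 6f = 80 ^ 6f = ef

0f72edec668f99bcef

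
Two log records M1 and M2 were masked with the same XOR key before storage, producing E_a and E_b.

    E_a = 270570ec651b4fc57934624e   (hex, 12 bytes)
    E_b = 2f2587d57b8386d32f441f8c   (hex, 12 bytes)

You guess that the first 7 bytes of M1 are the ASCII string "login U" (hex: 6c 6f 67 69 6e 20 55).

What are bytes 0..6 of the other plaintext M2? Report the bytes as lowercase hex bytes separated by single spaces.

64 4f 90 50 70 b8 9c

First, E_a ⊕ E_b = (M1 ⊕ K) ⊕ (M2 ⊕ K) = M1 ⊕ M2, so the key drops out. Then M2 = (M1 ⊕ M2) ⊕ M1 over the first 7 bytes.
byte 0: (27 XOR 2f) XOR 6c = 08 XOR 6c = 64
byte 1: (05 XOR 25) XOR 6f = 20 XOR 6f = 4f
byte 2: (70 XOR 87) XOR 67 = f7 XOR 67 = 90
byte 3: (ec XOR d5) XOR 69 = 39 XOR 69 = 50
byte 4: (65 XOR 7b) XOR 6e = 1e XOR 6e = 70
byte 5: (1b XOR 83) XOR 20 = 98 XOR 20 = b8
byte 6: (4f XOR 86) XOR 55 = c9 XOR 55 = 9c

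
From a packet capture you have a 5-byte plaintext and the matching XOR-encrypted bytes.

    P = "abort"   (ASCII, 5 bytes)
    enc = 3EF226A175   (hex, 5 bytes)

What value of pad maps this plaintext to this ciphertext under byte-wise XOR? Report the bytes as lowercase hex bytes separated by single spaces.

Since enc = P ⊕ pad, XORing both sides with P gives pad = P ⊕ enc.
61 xor 3e = 5f
62 xor f2 = 90
6f xor 26 = 49
72 xor a1 = d3
74 xor 75 = 01

5f 90 49 d3 01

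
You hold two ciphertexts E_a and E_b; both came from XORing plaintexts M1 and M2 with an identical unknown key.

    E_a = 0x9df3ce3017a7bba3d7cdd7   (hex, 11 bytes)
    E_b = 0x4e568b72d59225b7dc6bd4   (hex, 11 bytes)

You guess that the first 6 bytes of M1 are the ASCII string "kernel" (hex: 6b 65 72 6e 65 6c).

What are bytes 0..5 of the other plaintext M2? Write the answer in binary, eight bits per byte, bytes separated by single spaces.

10111000 11000000 00110111 00101100 10100111 01011001

First, E_a ⊕ E_b = (M1 ⊕ K) ⊕ (M2 ⊕ K) = M1 ⊕ M2, so the key drops out. Then M2 = (M1 ⊕ M2) ⊕ M1 over the first 6 bytes.
byte 0: (9d XOR 4e) XOR 6b = d3 XOR 6b = b8
byte 1: (f3 XOR 56) XOR 65 = a5 XOR 65 = c0
byte 2: (ce XOR 8b) XOR 72 = 45 XOR 72 = 37
byte 3: (30 XOR 72) XOR 6e = 42 XOR 6e = 2c
byte 4: (17 XOR d5) XOR 65 = c2 XOR 65 = a7
byte 5: (a7 XOR 92) XOR 6c = 35 XOR 6c = 59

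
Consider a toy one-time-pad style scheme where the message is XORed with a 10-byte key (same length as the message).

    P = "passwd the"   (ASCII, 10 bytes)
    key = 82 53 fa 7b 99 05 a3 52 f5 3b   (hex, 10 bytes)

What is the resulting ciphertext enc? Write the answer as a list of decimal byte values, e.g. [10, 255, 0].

70 XOR 82 = f2
61 XOR 53 = 32
73 XOR fa = 89
73 XOR 7b = 08
77 XOR 99 = ee
64 XOR 05 = 61
20 XOR a3 = 83
74 XOR 52 = 26
68 XOR f5 = 9d
65 XOR 3b = 5e

[242, 50, 137, 8, 238, 97, 131, 38, 157, 94]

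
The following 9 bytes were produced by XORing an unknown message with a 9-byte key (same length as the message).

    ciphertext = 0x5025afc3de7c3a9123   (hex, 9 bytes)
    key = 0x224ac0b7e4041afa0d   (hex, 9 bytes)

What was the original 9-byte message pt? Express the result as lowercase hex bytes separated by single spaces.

72 6f 6f 74 3a 78 20 6b 2e

50 XOR 22 = 72
25 XOR 4a = 6f
af XOR c0 = 6f
c3 XOR b7 = 74
de XOR e4 = 3a
7c XOR 04 = 78
3a XOR 1a = 20
91 XOR fa = 6b
23 XOR 0d = 2e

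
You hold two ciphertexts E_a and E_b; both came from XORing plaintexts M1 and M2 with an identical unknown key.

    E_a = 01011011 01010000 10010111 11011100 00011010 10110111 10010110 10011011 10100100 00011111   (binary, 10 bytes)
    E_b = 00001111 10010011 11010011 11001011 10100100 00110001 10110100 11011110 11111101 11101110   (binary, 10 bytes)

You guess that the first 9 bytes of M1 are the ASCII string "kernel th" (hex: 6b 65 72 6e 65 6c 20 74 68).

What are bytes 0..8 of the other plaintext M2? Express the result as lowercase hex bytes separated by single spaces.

First, E_a ⊕ E_b = (M1 ⊕ K) ⊕ (M2 ⊕ K) = M1 ⊕ M2, so the key drops out. Then M2 = (M1 ⊕ M2) ⊕ M1 over the first 9 bytes.
byte 0: (5b xor 0f) xor 6b = 54 xor 6b = 3f
byte 1: (50 xor 93) xor 65 = c3 xor 65 = a6
byte 2: (97 xor d3) xor 72 = 44 xor 72 = 36
byte 3: (dc xor cb) xor 6e = 17 xor 6e = 79
byte 4: (1a xor a4) xor 65 = be xor 65 = db
byte 5: (b7 xor 31) xor 6c = 86 xor 6c = ea
byte 6: (96 xor b4) xor 20 = 22 xor 20 = 02
byte 7: (9b xor de) xor 74 = 45 xor 74 = 31
byte 8: (a4 xor fd) xor 68 = 59 xor 68 = 31

3f a6 36 79 db ea 02 31 31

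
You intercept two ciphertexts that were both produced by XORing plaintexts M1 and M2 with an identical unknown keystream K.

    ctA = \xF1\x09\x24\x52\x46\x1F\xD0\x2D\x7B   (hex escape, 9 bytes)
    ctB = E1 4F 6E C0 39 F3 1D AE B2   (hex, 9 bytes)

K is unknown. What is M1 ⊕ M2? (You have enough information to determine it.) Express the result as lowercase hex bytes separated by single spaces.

10 46 4a 92 7f ec cd 83 c9

ctA ⊕ ctB = (M1 ⊕ K) ⊕ (M2 ⊕ K) = M1 ⊕ M2 — the shared key cancels under XOR.
241 xor 225 =  16
  9 xor  79 =  70
 36 xor 110 =  74
 82 xor 192 = 146
 70 xor  57 = 127
 31 xor 243 = 236
208 xor  29 = 205
 45 xor 174 = 131
123 xor 178 = 201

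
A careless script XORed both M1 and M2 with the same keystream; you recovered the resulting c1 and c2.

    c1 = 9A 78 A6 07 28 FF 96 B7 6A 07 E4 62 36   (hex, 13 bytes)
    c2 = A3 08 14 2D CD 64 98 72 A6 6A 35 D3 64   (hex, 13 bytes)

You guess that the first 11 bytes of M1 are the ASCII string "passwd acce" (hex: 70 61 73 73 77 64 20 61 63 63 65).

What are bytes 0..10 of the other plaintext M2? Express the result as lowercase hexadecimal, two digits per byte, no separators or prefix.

4911c15992ff2ea4af0eb4

First, c1 ⊕ c2 = (M1 ⊕ K) ⊕ (M2 ⊕ K) = M1 ⊕ M2, so the key drops out. Then M2 = (M1 ⊕ M2) ⊕ M1 over the first 11 bytes.
byte 0: (9a ^ a3) ^ 70 = 39 ^ 70 = 49
byte 1: (78 ^ 08) ^ 61 = 70 ^ 61 = 11
byte 2: (a6 ^ 14) ^ 73 = b2 ^ 73 = c1
byte 3: (07 ^ 2d) ^ 73 = 2a ^ 73 = 59
byte 4: (28 ^ cd) ^ 77 = e5 ^ 77 = 92
byte 5: (ff ^ 64) ^ 64 = 9b ^ 64 = ff
byte 6: (96 ^ 98) ^ 20 = 0e ^ 20 = 2e
byte 7: (b7 ^ 72) ^ 61 = c5 ^ 61 = a4
byte 8: (6a ^ a6) ^ 63 = cc ^ 63 = af
byte 9: (07 ^ 6a) ^ 63 = 6d ^ 63 = 0e
byte 10: (e4 ^ 35) ^ 65 = d1 ^ 65 = b4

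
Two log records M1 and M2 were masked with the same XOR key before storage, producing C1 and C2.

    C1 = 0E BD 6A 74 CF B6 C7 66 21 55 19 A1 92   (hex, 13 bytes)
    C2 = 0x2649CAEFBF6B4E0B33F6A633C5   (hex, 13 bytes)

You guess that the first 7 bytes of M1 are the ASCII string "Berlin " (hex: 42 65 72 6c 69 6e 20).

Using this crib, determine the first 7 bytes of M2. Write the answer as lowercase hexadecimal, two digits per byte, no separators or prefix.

6a91d2f719b3a9

First, C1 ⊕ C2 = (M1 ⊕ K) ⊕ (M2 ⊕ K) = M1 ⊕ M2, so the key drops out. Then M2 = (M1 ⊕ M2) ⊕ M1 over the first 7 bytes.
byte 0: (0e XOR 26) XOR 42 = 28 XOR 42 = 6a
byte 1: (bd XOR 49) XOR 65 = f4 XOR 65 = 91
byte 2: (6a XOR ca) XOR 72 = a0 XOR 72 = d2
byte 3: (74 XOR ef) XOR 6c = 9b XOR 6c = f7
byte 4: (cf XOR bf) XOR 69 = 70 XOR 69 = 19
byte 5: (b6 XOR 6b) XOR 6e = dd XOR 6e = b3
byte 6: (c7 XOR 4e) XOR 20 = 89 XOR 20 = a9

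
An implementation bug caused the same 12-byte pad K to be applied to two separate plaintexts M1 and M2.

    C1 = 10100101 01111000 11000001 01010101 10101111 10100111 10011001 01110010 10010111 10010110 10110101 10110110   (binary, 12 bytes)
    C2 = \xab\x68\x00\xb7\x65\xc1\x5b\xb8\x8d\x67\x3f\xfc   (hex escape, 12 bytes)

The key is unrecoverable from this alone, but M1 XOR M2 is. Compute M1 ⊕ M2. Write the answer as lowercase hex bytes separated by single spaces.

C1 ⊕ C2 = (M1 ⊕ K) ⊕ (M2 ⊕ K) = M1 ⊕ M2 — the shared key cancels under XOR.
a5 ^ ab = 0e
78 ^ 68 = 10
c1 ^ 00 = c1
55 ^ b7 = e2
af ^ 65 = ca
a7 ^ c1 = 66
99 ^ 5b = c2
72 ^ b8 = ca
97 ^ 8d = 1a
96 ^ 67 = f1
b5 ^ 3f = 8a
b6 ^ fc = 4a

0e 10 c1 e2 ca 66 c2 ca 1a f1 8a 4a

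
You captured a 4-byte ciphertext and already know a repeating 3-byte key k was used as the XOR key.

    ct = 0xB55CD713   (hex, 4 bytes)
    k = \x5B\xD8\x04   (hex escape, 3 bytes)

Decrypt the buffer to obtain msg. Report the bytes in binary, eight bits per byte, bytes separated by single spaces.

The 3-byte key repeats, so the effective keystream is 5b d8 04 5b.
byte 0: 10110101 xor 01011011 = 11101110
byte 1: 01011100 xor 11011000 = 10000100
byte 2: 11010111 xor 00000100 = 11010011
byte 3: 00010011 xor 01011011 = 01001000

11101110 10000100 11010011 01001000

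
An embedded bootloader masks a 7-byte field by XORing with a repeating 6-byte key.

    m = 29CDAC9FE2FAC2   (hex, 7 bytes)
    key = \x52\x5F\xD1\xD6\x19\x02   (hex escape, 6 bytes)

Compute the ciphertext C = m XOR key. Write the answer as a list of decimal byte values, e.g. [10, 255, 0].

The 6-byte key repeats, so the effective keystream is 52 5f d1 d6 19 02 52.
byte 0:  41 xor  82 = 123
byte 1: 205 xor  95 = 146
byte 2: 172 xor 209 = 125
byte 3: 159 xor 214 =  73
byte 4: 226 xor  25 = 251
byte 5: 250 xor   2 = 248
byte 6: 194 xor  82 = 144

[123, 146, 125, 73, 251, 248, 144]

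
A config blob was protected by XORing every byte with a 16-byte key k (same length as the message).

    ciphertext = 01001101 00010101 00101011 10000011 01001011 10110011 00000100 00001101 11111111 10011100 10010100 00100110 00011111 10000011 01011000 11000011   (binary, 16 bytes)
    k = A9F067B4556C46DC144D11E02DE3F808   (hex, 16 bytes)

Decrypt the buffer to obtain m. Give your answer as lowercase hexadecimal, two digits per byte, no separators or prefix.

 77 ^ 169 = 228
 21 ^ 240 = 229
 43 ^ 103 =  76
131 ^ 180 =  55
 75 ^  85 =  30
179 ^ 108 = 223
  4 ^  70 =  66
 13 ^ 220 = 209
255 ^  20 = 235
156 ^  77 = 209
148 ^  17 = 133
 38 ^ 224 = 198
 31 ^  45 =  50
131 ^ 227 =  96
 88 ^ 248 = 160
195 ^   8 = 203

e4e54c371edf42d1ebd185c63260a0cb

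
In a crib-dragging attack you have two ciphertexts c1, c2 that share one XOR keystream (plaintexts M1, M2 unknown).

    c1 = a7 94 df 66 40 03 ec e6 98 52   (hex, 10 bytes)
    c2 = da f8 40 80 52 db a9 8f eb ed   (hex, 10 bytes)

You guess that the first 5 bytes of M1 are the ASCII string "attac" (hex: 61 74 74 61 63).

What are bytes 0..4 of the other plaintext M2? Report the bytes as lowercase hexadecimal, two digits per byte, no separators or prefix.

First, c1 ⊕ c2 = (M1 ⊕ K) ⊕ (M2 ⊕ K) = M1 ⊕ M2, so the key drops out. Then M2 = (M1 ⊕ M2) ⊕ M1 over the first 5 bytes.
byte 0: (a7 ^ da) ^ 61 = 7d ^ 61 = 1c
byte 1: (94 ^ f8) ^ 74 = 6c ^ 74 = 18
byte 2: (df ^ 40) ^ 74 = 9f ^ 74 = eb
byte 3: (66 ^ 80) ^ 61 = e6 ^ 61 = 87
byte 4: (40 ^ 52) ^ 63 = 12 ^ 63 = 71

1c18eb8771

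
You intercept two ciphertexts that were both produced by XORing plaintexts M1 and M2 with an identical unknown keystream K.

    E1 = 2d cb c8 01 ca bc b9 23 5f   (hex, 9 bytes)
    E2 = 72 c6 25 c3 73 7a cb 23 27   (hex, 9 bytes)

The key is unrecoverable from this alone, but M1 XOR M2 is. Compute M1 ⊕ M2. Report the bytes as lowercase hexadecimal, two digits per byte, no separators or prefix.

5f0dedc2b9c6720078

E1 ⊕ E2 = (M1 ⊕ K) ⊕ (M2 ⊕ K) = M1 ⊕ M2 — the shared key cancels under XOR.
 45 ⊕ 114 =  95
203 ⊕ 198 =  13
200 ⊕  37 = 237
  1 ⊕ 195 = 194
202 ⊕ 115 = 185
188 ⊕ 122 = 198
185 ⊕ 203 = 114
 35 ⊕  35 =   0
 95 ⊕  39 = 120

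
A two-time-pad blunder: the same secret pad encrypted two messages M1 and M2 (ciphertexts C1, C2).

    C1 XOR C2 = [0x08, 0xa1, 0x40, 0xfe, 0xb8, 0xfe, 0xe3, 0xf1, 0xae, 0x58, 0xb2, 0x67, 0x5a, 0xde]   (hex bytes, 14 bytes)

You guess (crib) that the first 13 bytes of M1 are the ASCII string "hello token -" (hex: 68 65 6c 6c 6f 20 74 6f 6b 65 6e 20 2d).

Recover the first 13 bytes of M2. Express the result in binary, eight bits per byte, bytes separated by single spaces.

01100000 11000100 00101100 10010010 11010111 11011110 10010111 10011110 11000101 00111101 11011100 01000111 01110111

Since C1 ⊕ C2 = M1 ⊕ M2, XORing with the guessed M1 bytes yields the corresponding M2 bytes: M2 = (C1 ⊕ C2) ⊕ M1.
byte 0: 08 XOR 68 = 60
byte 1: a1 XOR 65 = c4
byte 2: 40 XOR 6c = 2c
byte 3: fe XOR 6c = 92
byte 4: b8 XOR 6f = d7
byte 5: fe XOR 20 = de
byte 6: e3 XOR 74 = 97
byte 7: f1 XOR 6f = 9e
byte 8: ae XOR 6b = c5
byte 9: 58 XOR 65 = 3d
byte 10: b2 XOR 6e = dc
byte 11: 67 XOR 20 = 47
byte 12: 5a XOR 2d = 77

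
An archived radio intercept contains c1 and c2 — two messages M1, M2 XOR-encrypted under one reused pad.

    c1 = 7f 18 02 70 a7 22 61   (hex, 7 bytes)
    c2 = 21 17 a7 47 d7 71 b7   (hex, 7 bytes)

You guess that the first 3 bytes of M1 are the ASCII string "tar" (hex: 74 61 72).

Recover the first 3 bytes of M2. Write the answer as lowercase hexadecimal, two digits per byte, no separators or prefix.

First, c1 ⊕ c2 = (M1 ⊕ K) ⊕ (M2 ⊕ K) = M1 ⊕ M2, so the key drops out. Then M2 = (M1 ⊕ M2) ⊕ M1 over the first 3 bytes.
byte 0: (7f xor 21) xor 74 = 5e xor 74 = 2a
byte 1: (18 xor 17) xor 61 = 0f xor 61 = 6e
byte 2: (02 xor a7) xor 72 = a5 xor 72 = d7

2a6ed7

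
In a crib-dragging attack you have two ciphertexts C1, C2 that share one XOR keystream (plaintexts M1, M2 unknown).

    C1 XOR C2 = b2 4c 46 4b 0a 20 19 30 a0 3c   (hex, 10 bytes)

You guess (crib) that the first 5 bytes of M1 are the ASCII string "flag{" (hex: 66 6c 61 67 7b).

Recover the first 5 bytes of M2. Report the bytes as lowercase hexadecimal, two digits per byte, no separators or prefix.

Since C1 ⊕ C2 = M1 ⊕ M2, XORing with the guessed M1 bytes yields the corresponding M2 bytes: M2 = (C1 ⊕ C2) ⊕ M1.
10110010 ^ 01100110 = 11010100
01001100 ^ 01101100 = 00100000
01000110 ^ 01100001 = 00100111
01001011 ^ 01100111 = 00101100
00001010 ^ 01111011 = 01110001

d420272c71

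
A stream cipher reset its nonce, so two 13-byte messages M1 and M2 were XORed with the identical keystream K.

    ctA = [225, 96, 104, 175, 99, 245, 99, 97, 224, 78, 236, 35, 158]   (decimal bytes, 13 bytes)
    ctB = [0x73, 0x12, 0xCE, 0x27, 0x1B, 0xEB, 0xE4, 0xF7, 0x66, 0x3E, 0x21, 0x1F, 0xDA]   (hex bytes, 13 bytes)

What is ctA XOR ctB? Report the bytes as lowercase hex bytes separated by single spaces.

ctA ⊕ ctB = (M1 ⊕ K) ⊕ (M2 ⊕ K) = M1 ⊕ M2 — the shared key cancels under XOR.
byte 0: 11100001 XOR 01110011 = 10010010
byte 1: 01100000 XOR 00010010 = 01110010
byte 2: 01101000 XOR 11001110 = 10100110
byte 3: 10101111 XOR 00100111 = 10001000
byte 4: 01100011 XOR 00011011 = 01111000
byte 5: 11110101 XOR 11101011 = 00011110
byte 6: 01100011 XOR 11100100 = 10000111
byte 7: 01100001 XOR 11110111 = 10010110
byte 8: 11100000 XOR 01100110 = 10000110
byte 9: 01001110 XOR 00111110 = 01110000
byte 10: 11101100 XOR 00100001 = 11001101
byte 11: 00100011 XOR 00011111 = 00111100
byte 12: 10011110 XOR 11011010 = 01000100

92 72 a6 88 78 1e 87 96 86 70 cd 3c 44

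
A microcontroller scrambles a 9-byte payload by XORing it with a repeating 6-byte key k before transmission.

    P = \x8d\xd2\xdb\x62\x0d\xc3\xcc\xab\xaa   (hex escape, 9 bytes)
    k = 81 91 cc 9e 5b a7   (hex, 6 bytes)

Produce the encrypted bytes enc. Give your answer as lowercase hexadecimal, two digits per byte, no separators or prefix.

0c4317fc56644d3a66

The 6-byte key repeats, so the effective keystream is 81 91 cc 9e 5b a7 81 91 cc.
byte 0: 8d ^ 81 = 0c
byte 1: d2 ^ 91 = 43
byte 2: db ^ cc = 17
byte 3: 62 ^ 9e = fc
byte 4: 0d ^ 5b = 56
byte 5: c3 ^ a7 = 64
byte 6: cc ^ 81 = 4d
byte 7: ab ^ 91 = 3a
byte 8: aa ^ cc = 66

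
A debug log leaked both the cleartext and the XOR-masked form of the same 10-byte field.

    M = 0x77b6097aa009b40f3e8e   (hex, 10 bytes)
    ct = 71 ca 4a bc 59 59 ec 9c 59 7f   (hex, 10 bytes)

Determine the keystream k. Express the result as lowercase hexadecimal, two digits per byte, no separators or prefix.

Since ct = M ⊕ k, XORing both sides with M gives k = M ⊕ ct.
77 ^ 71 = 06
b6 ^ ca = 7c
09 ^ 4a = 43
7a ^ bc = c6
a0 ^ 59 = f9
09 ^ 59 = 50
b4 ^ ec = 58
0f ^ 9c = 93
3e ^ 59 = 67
8e ^ 7f = f1

067c43c6f950589367f1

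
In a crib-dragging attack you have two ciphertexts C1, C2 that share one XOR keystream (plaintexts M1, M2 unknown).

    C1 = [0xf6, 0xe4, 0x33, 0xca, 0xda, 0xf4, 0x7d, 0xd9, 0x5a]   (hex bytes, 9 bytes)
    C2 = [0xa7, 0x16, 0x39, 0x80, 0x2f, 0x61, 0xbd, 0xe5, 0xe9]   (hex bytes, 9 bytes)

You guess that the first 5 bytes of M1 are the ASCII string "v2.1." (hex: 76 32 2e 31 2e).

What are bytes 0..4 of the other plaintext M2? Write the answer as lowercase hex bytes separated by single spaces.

First, C1 ⊕ C2 = (M1 ⊕ K) ⊕ (M2 ⊕ K) = M1 ⊕ M2, so the key drops out. Then M2 = (M1 ⊕ M2) ⊕ M1 over the first 5 bytes.
byte 0: (f6 ⊕ a7) ⊕ 76 = 51 ⊕ 76 = 27
byte 1: (e4 ⊕ 16) ⊕ 32 = f2 ⊕ 32 = c0
byte 2: (33 ⊕ 39) ⊕ 2e = 0a ⊕ 2e = 24
byte 3: (ca ⊕ 80) ⊕ 31 = 4a ⊕ 31 = 7b
byte 4: (da ⊕ 2f) ⊕ 2e = f5 ⊕ 2e = db

27 c0 24 7b db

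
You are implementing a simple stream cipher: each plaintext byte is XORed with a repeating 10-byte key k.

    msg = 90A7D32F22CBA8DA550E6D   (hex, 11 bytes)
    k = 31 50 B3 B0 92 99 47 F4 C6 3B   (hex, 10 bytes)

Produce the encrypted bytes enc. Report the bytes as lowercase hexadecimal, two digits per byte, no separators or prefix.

The 10-byte key repeats, so the effective keystream is 31 50 b3 b0 92 99 47 f4 c6 3b 31.
byte 0: 10010000 ^ 00110001 = 10100001
byte 1: 10100111 ^ 01010000 = 11110111
byte 2: 11010011 ^ 10110011 = 01100000
byte 3: 00101111 ^ 10110000 = 10011111
byte 4: 00100010 ^ 10010010 = 10110000
byte 5: 11001011 ^ 10011001 = 01010010
byte 6: 10101000 ^ 01000111 = 11101111
byte 7: 11011010 ^ 11110100 = 00101110
byte 8: 01010101 ^ 11000110 = 10010011
byte 9: 00001110 ^ 00111011 = 00110101
byte 10: 01101101 ^ 00110001 = 01011100

a1f7609fb052ef2e93355c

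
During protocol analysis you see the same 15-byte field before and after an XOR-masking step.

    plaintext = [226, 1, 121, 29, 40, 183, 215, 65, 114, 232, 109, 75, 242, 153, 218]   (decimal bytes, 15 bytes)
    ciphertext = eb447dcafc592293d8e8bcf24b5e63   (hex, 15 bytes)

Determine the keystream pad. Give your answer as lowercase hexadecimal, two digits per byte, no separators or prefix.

Since ciphertext = plaintext ⊕ pad, XORing both sides with plaintext gives pad = plaintext ⊕ ciphertext.
11100010 ^ 11101011 = 00001001
00000001 ^ 01000100 = 01000101
01111001 ^ 01111101 = 00000100
00011101 ^ 11001010 = 11010111
00101000 ^ 11111100 = 11010100
10110111 ^ 01011001 = 11101110
11010111 ^ 00100010 = 11110101
01000001 ^ 10010011 = 11010010
01110010 ^ 11011000 = 10101010
11101000 ^ 11101000 = 00000000
01101101 ^ 10111100 = 11010001
01001011 ^ 11110010 = 10111001
11110010 ^ 01001011 = 10111001
10011001 ^ 01011110 = 11000111
11011010 ^ 01100011 = 10111001

094504d7d4eef5d2aa00d1b9b9c7b9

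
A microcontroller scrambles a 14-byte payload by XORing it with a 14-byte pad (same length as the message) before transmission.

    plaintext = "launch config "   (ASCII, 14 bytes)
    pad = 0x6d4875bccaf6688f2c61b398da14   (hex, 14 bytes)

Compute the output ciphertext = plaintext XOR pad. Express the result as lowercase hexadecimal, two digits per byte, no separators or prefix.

012900d2a99e48ec430fd5f1bd34

XOR is its own inverse, so applying the key byte-wise gives the result directly.
6c ^ 6d = 01
61 ^ 48 = 29
75 ^ 75 = 00
6e ^ bc = d2
63 ^ ca = a9
68 ^ f6 = 9e
20 ^ 68 = 48
63 ^ 8f = ec
6f ^ 2c = 43
6e ^ 61 = 0f
66 ^ b3 = d5
69 ^ 98 = f1
67 ^ da = bd
20 ^ 14 = 34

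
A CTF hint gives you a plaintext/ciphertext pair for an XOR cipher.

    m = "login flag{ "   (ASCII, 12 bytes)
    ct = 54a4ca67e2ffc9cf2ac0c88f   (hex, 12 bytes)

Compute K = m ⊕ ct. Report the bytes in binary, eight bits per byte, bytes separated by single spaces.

Since ct = m ⊕ K, XORing both sides with m gives K = m ⊕ ct.
byte 0: 01101100 xor 01010100 = 00111000
byte 1: 01101111 xor 10100100 = 11001011
byte 2: 01100111 xor 11001010 = 10101101
byte 3: 01101001 xor 01100111 = 00001110
byte 4: 01101110 xor 11100010 = 10001100
byte 5: 00100000 xor 11111111 = 11011111
byte 6: 01100110 xor 11001001 = 10101111
byte 7: 01101100 xor 11001111 = 10100011
byte 8: 01100001 xor 00101010 = 01001011
byte 9: 01100111 xor 11000000 = 10100111
byte 10: 01111011 xor 11001000 = 10110011
byte 11: 00100000 xor 10001111 = 10101111

00111000 11001011 10101101 00001110 10001100 11011111 10101111 10100011 01001011 10100111 10110011 10101111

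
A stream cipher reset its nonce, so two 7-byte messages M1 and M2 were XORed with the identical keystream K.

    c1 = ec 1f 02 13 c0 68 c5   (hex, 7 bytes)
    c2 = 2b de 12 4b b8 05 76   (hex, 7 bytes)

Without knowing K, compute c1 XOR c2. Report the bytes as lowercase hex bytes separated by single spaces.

c7 c1 10 58 78 6d b3

c1 ⊕ c2 = (M1 ⊕ K) ⊕ (M2 ⊕ K) = M1 ⊕ M2 — the shared key cancels under XOR.
ec ⊕ 2b = c7
1f ⊕ de = c1
02 ⊕ 12 = 10
13 ⊕ 4b = 58
c0 ⊕ b8 = 78
68 ⊕ 05 = 6d
c5 ⊕ 76 = b3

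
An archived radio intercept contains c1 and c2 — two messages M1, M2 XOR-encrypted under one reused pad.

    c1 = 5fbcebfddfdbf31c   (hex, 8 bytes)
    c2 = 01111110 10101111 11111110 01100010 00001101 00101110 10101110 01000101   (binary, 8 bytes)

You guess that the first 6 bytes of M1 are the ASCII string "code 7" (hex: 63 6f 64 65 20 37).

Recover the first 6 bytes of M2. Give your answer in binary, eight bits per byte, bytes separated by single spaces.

01000010 01111100 01110001 11111010 11110010 11000010

First, c1 ⊕ c2 = (M1 ⊕ K) ⊕ (M2 ⊕ K) = M1 ⊕ M2, so the key drops out. Then M2 = (M1 ⊕ M2) ⊕ M1 over the first 6 bytes.
byte 0: (5f xor 7e) xor 63 = 21 xor 63 = 42
byte 1: (bc xor af) xor 6f = 13 xor 6f = 7c
byte 2: (eb xor fe) xor 64 = 15 xor 64 = 71
byte 3: (fd xor 62) xor 65 = 9f xor 65 = fa
byte 4: (df xor 0d) xor 20 = d2 xor 20 = f2
byte 5: (db xor 2e) xor 37 = f5 xor 37 = c2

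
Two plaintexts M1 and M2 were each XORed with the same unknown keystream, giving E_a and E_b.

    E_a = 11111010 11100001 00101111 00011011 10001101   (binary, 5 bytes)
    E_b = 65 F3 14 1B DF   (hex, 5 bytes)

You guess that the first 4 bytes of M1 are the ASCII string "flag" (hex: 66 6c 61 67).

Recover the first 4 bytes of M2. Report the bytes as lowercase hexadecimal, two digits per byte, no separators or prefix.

First, E_a ⊕ E_b = (M1 ⊕ K) ⊕ (M2 ⊕ K) = M1 ⊕ M2, so the key drops out. Then M2 = (M1 ⊕ M2) ⊕ M1 over the first 4 bytes.
byte 0: (fa ^ 65) ^ 66 = 9f ^ 66 = f9
byte 1: (e1 ^ f3) ^ 6c = 12 ^ 6c = 7e
byte 2: (2f ^ 14) ^ 61 = 3b ^ 61 = 5a
byte 3: (1b ^ 1b) ^ 67 = 00 ^ 67 = 67

f97e5a67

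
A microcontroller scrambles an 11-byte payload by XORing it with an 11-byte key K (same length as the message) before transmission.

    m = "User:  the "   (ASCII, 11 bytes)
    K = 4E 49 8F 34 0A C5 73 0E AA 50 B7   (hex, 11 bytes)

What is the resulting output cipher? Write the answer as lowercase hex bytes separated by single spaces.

1b 3a ea 46 30 e5 53 7a c2 35 97

55 xor 4e = 1b
73 xor 49 = 3a
65 xor 8f = ea
72 xor 34 = 46
3a xor 0a = 30
20 xor c5 = e5
20 xor 73 = 53
74 xor 0e = 7a
68 xor aa = c2
65 xor 50 = 35
20 xor b7 = 97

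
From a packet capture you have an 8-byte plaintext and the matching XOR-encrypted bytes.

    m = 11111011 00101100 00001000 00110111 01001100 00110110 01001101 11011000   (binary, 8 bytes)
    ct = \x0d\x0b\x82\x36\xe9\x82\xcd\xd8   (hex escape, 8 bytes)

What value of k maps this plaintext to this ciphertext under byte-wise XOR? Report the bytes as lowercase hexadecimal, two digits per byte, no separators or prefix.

f6278a01a5b48000

Since ct = m ⊕ k, XORing both sides with m gives k = m ⊕ ct.
byte 0: fb ⊕ 0d = f6
byte 1: 2c ⊕ 0b = 27
byte 2: 08 ⊕ 82 = 8a
byte 3: 37 ⊕ 36 = 01
byte 4: 4c ⊕ e9 = a5
byte 5: 36 ⊕ 82 = b4
byte 6: 4d ⊕ cd = 80
byte 7: d8 ⊕ d8 = 00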